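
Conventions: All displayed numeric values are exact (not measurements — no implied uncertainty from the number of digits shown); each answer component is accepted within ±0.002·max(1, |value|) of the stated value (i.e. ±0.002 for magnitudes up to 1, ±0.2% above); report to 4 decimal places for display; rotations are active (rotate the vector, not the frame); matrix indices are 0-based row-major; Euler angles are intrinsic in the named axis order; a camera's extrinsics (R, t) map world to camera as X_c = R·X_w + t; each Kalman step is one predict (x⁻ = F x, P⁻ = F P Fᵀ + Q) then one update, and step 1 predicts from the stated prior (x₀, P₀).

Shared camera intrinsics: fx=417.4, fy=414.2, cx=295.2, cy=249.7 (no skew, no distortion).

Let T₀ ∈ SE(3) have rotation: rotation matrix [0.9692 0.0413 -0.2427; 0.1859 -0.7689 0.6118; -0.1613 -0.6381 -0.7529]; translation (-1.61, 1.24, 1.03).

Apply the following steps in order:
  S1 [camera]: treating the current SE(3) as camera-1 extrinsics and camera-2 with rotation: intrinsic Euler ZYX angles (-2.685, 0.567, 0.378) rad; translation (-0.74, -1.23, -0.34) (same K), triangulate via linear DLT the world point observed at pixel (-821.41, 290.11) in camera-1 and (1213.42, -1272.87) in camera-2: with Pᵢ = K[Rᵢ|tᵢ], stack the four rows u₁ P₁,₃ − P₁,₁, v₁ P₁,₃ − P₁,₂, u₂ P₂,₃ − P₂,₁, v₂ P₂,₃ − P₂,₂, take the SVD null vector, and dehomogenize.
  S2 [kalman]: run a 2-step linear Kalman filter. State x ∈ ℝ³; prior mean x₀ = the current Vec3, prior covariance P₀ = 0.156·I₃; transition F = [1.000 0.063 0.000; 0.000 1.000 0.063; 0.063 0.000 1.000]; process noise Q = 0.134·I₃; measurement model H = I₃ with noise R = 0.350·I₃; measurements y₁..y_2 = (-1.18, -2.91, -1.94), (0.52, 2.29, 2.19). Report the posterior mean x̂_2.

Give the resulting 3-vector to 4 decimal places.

result = (-0.4739, 0.5594, 0.3598)

after S1 (triangulate): (-1.5228, 0.7684, -0.4224)
after S2 (kf_track): (-0.4739, 0.5594, 0.3598)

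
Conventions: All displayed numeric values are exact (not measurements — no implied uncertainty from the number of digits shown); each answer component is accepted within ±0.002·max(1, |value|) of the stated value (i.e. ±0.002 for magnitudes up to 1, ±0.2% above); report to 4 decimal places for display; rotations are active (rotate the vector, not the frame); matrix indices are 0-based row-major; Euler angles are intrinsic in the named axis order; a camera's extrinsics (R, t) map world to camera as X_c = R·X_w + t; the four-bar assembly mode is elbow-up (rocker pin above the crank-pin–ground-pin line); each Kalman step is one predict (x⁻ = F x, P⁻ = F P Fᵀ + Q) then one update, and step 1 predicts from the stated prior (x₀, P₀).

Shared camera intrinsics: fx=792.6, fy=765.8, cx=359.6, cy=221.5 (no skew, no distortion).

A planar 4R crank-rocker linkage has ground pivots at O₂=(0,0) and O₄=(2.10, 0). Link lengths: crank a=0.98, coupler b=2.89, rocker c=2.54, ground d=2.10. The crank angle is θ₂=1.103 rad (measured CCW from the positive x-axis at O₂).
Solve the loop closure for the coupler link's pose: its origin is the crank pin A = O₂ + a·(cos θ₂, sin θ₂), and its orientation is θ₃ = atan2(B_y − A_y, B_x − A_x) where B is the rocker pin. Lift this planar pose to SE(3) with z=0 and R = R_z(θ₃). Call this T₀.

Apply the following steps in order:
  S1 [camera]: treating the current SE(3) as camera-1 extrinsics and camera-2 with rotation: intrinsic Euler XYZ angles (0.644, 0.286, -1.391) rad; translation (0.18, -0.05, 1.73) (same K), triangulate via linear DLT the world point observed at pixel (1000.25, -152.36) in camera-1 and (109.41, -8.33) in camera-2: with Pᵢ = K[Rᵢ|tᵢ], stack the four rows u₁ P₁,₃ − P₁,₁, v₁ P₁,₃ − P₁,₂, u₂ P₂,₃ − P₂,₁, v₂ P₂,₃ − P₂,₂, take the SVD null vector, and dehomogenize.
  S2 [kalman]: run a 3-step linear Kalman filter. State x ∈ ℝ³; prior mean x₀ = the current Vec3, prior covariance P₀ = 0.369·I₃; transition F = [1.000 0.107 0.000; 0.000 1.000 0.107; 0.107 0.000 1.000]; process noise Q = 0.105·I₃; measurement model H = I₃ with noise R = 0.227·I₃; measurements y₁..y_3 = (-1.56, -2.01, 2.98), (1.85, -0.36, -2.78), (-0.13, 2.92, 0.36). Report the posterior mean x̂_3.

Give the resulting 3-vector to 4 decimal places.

result = (0.1035, 0.9781, 0.0801)

source (fourbar_fk): coupler pose = R=[0.8462 -0.5329 0.0000; 0.5329 0.8462 0.0000; 0.0000 0.0000 1.0000], t=(0.4419, 0.8747, 0.0000)
after S1 (triangulate): (-0.3531, -1.4744, 1.1492)
after S2 (kf_track): (0.1035, 0.9781, 0.0801)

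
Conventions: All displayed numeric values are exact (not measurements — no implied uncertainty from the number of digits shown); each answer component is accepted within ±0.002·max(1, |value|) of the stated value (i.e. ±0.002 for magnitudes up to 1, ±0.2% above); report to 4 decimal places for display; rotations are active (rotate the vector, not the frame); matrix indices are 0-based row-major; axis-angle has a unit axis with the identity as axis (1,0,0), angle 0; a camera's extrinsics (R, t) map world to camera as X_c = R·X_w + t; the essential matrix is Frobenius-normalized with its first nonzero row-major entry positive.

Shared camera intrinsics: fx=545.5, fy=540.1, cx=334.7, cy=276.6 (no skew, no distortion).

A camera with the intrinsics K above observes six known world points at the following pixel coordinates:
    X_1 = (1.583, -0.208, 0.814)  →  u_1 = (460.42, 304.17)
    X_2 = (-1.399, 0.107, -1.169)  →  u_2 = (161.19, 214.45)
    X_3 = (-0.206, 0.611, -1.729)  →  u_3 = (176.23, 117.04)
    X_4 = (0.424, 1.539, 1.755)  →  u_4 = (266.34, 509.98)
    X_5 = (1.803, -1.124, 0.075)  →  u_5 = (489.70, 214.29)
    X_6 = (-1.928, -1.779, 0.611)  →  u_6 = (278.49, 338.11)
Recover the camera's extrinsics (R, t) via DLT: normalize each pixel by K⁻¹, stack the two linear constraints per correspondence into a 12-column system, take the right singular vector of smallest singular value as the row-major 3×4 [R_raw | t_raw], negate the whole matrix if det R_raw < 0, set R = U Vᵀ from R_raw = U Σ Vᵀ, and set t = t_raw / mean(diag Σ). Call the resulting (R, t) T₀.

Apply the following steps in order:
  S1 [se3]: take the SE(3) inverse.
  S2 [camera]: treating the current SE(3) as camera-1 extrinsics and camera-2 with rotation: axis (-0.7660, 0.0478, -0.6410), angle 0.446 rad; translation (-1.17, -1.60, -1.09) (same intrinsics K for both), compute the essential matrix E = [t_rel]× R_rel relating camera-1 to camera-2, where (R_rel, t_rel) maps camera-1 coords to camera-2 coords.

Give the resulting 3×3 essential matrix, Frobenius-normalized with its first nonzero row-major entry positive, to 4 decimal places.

source (pnp_recover): camera pose = R=[0.7754 -0.5524 0.3059; -0.2954 0.1109 0.9489; -0.5581 -0.8262 -0.0772], t=(-0.5000, -0.0400, 5.5100)
after S1 (invert_se3): R=[0.7754 -0.2954 -0.5581; -0.5524 0.1109 -0.8262; 0.3059 0.9489 -0.0772], t=(3.4509, 4.2805, 0.6160)
after S2 (essential): [0.4281 -0.0314 -0.5210; 0.3354 -0.5494 0.2883; 0.1087 0.0314 -0.1845]

matrix = [0.4281 -0.0314 -0.5210; 0.3354 -0.5494 0.2883; 0.1087 0.0314 -0.1845]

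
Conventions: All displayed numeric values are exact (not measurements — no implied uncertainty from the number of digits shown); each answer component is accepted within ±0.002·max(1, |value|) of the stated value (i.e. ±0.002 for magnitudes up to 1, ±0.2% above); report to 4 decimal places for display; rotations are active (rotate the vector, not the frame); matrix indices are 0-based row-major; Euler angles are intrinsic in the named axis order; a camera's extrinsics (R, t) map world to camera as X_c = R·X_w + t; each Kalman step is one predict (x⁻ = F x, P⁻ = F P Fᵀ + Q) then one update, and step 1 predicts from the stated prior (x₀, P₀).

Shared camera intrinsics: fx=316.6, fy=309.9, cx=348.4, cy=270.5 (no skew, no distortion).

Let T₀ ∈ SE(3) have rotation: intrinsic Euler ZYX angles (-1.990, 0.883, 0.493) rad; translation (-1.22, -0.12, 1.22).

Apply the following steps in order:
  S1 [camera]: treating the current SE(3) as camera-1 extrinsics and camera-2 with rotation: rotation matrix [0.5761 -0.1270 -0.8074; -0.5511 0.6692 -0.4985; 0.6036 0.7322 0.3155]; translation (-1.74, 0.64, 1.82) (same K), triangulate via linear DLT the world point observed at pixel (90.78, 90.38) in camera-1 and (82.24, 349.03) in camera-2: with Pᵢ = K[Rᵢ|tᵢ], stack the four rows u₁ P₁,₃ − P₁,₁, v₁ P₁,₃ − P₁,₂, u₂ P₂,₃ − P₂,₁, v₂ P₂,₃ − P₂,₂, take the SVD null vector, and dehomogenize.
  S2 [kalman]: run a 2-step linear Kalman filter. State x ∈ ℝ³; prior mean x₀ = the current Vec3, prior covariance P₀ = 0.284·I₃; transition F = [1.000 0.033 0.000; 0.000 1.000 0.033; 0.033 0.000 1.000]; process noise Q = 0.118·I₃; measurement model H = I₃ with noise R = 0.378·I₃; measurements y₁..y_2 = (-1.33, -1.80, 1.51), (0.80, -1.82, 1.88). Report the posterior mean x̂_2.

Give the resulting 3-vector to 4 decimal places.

result = (0.0283, -1.1314, 1.4098)

after S1 (triangulate): (0.2041, 0.6162, 0.5759)
after S2 (kf_track): (0.0283, -1.1314, 1.4098)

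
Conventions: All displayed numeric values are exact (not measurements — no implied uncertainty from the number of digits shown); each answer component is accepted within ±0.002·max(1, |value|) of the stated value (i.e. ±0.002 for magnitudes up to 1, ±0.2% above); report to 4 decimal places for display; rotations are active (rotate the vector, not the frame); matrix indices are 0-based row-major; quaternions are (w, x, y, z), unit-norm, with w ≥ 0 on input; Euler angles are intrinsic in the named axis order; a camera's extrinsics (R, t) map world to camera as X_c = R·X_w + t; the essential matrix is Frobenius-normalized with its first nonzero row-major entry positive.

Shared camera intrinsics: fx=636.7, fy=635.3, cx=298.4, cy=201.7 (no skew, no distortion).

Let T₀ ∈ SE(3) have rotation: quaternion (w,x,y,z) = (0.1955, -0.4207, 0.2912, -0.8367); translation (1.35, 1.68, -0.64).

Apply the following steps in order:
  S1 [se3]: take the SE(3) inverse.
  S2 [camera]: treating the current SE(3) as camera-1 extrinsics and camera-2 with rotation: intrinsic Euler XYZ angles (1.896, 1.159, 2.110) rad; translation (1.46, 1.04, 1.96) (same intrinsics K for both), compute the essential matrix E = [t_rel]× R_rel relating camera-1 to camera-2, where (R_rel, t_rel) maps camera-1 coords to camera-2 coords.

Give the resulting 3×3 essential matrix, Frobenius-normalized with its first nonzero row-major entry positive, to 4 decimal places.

after S1 (invert_se3): R=[-0.5696 -0.5721 0.5901; 0.0821 -0.7540 -0.6517; 0.8178 -0.3228 0.4765], t=(2.1078, 0.7387, -0.2568)
after S2 (essential): [0.3335 0.5914 -0.1974; -0.5626 0.2389 -0.2445; -0.2244 0.0871 -0.0937]

matrix = [0.3335 0.5914 -0.1974; -0.5626 0.2389 -0.2445; -0.2244 0.0871 -0.0937]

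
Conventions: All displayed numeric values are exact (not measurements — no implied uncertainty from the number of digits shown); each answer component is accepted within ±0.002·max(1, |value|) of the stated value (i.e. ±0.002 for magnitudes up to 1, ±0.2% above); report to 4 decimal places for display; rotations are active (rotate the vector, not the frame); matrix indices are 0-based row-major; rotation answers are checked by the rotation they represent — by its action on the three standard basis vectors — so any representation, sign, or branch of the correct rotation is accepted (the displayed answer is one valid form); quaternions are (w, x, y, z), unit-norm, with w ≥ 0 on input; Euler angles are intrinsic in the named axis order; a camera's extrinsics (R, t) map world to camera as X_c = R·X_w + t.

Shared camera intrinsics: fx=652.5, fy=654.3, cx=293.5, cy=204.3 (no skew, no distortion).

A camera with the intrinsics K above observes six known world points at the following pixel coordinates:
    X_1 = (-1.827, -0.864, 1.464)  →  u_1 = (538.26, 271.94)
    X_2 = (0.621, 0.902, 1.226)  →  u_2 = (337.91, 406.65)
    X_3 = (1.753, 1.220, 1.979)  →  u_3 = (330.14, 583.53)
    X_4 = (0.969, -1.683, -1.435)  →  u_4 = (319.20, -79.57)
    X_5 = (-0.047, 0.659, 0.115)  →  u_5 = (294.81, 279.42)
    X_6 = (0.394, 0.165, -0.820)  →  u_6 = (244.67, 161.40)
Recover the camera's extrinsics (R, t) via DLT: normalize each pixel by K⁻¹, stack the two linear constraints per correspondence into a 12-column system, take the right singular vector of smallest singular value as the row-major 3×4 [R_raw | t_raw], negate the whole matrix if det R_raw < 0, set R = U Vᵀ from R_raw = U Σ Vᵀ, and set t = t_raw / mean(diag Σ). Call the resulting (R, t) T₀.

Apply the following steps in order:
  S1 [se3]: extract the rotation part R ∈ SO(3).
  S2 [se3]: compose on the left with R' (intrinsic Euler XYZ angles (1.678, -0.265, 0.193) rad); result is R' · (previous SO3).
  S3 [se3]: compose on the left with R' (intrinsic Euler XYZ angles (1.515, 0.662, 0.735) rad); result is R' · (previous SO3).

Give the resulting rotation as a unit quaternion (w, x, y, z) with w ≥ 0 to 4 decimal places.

rotation (quat) = (0.0661, -0.4288, 0.2580, -0.8632)

source (pnp_recover): camera pose = R=[-0.3598 -0.6678 0.6516; -0.1273 0.7270 0.6748; -0.9243 0.1598 -0.3465], t=(0.3600, 0.1100, 5.7501)
after S1 (rot_of_se3): [-0.3598 -0.6678 0.6516; -0.1273 0.7270 0.6748; -0.9243 0.1598 -0.3465]
after S2 (compose_so3): [-0.0751 -0.8089 0.5831; 0.9933 -0.0090 0.1154; -0.0881 0.5878 0.8042]
after S3 (compose_so3): [-0.6235 -0.1072 0.7744; -0.3353 -0.8581 -0.3888; 0.7063 -0.5021 0.4991]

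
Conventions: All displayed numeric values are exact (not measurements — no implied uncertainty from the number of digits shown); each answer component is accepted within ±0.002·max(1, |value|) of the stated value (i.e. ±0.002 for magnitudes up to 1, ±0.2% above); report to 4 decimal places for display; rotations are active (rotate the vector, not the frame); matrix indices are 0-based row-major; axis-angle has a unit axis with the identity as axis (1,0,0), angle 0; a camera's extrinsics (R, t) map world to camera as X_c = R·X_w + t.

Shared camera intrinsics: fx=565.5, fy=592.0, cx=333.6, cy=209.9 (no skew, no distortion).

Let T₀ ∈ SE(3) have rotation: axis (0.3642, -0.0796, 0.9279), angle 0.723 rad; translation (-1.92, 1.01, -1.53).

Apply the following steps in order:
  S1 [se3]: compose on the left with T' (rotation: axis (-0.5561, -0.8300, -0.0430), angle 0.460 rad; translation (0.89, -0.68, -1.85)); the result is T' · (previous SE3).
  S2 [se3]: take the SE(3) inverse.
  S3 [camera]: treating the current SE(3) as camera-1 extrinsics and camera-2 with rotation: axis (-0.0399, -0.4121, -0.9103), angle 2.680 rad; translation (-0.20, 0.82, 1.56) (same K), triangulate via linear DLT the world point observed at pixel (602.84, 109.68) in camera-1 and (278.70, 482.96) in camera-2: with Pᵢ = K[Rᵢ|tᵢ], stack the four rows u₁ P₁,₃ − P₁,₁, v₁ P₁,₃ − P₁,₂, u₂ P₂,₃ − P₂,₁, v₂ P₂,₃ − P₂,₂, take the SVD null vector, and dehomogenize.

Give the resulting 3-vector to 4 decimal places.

after S1 (compose_se3): R=[0.7173 -0.6076 -0.3411; 0.6441 0.7649 -0.0083; 0.2659 -0.2138 0.9400], t=(-0.2644, -0.1415, -4.1791)
after S2 (invert_se3): R=[0.7173 0.6441 0.2659; -0.6076 0.7649 -0.2138; -0.3411 -0.0083 0.9400], t=(1.3921, -0.9457, 3.8370)
after S3 (triangulate): (0.2895, 0.7643, 1.7354)

result = (0.2895, 0.7643, 1.7354)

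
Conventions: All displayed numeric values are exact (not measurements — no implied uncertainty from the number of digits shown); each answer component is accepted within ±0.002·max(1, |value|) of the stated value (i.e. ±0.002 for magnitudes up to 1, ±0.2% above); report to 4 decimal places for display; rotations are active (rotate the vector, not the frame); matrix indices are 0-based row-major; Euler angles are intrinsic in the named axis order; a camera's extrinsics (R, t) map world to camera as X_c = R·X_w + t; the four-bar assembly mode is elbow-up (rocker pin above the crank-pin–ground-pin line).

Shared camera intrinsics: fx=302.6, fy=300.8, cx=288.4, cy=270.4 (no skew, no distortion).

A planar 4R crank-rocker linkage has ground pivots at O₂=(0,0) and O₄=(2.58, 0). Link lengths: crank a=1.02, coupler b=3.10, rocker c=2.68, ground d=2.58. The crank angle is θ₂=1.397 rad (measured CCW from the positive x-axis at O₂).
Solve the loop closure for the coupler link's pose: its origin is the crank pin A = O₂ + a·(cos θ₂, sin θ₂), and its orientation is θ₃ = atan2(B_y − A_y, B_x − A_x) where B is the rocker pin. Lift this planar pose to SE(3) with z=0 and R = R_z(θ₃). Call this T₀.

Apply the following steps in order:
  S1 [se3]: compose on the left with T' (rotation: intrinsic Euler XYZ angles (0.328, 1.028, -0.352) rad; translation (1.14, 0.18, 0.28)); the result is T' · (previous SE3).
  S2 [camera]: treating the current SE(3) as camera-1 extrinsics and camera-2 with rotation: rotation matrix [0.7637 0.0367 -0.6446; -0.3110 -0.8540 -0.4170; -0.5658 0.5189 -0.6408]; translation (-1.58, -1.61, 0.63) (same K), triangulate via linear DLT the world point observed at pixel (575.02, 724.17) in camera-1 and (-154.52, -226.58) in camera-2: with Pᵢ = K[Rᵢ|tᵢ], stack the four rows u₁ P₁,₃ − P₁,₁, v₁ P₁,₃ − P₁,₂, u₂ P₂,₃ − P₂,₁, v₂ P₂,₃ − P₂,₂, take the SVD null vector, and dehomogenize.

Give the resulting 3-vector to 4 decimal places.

result = (-0.6068, 1.0333, 0.1289)

source (fourbar_fk): coupler pose = R=[0.8431 -0.5378 0.0000; 0.5378 0.8431 0.0000; 0.0000 0.0000 1.0000], t=(0.1764, 1.0046, 0.0000)
after S1 (compose_se3): R=[0.5046 -0.1106 0.8563; 0.4722 0.8657 -0.1664; -0.7228 0.4883 0.4890], t=(1.4044, 1.1564, 0.1492)
after S2 (triangulate): (-0.6068, 1.0333, 0.1289)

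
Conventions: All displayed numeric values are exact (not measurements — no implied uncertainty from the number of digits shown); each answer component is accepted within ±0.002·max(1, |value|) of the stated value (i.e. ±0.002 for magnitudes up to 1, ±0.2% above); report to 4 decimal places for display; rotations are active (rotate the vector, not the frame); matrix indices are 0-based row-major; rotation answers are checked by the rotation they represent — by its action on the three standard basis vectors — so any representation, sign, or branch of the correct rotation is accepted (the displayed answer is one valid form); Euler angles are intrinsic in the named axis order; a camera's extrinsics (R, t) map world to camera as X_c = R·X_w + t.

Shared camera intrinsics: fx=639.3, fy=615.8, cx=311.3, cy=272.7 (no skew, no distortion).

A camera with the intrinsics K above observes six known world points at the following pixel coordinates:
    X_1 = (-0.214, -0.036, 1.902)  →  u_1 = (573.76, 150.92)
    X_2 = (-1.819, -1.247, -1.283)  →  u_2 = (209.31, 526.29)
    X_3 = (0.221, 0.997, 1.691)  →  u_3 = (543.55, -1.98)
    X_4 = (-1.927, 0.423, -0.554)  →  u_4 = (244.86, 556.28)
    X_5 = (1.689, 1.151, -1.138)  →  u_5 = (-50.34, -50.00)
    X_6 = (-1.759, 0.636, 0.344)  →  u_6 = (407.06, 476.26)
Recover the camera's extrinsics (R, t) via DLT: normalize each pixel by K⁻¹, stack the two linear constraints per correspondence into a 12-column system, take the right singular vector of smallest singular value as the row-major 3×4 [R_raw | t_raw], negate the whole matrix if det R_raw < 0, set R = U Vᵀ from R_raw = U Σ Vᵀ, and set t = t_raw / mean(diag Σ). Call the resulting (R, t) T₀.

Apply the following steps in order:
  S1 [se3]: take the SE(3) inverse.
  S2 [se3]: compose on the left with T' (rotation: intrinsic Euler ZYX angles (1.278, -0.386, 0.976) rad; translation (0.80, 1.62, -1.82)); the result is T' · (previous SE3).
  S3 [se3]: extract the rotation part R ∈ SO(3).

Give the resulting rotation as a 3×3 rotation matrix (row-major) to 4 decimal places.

source (pnp_recover): camera pose = R=[-0.2778 -0.1647 0.9464; -0.9175 -0.2465 -0.3122; 0.2847 -0.9550 -0.0827], t=(-0.2700, -0.3800, 4.0701)
after S1 (invert_se3): R=[-0.2778 -0.9175 0.2847; -0.1647 -0.2465 -0.9550; 0.9464 -0.3122 -0.0827], t=(-1.5826, 3.7489, 0.4734)
after S2 (compose_se3): R=[0.7218 -0.3194 0.6139; -0.6412 -0.6424 0.4197; 0.2603 -0.6966 -0.6685], t=(-1.6253, -0.5055, 0.7065)
after S3 (rot_of_se3): [0.7218 -0.3194 0.6139; -0.6412 -0.6424 0.4197; 0.2603 -0.6966 -0.6685]

rotation (matrix) = ((0.7218, -0.3194, 0.6139), (-0.6412, -0.6424, 0.4197), (0.2603, -0.6966, -0.6685))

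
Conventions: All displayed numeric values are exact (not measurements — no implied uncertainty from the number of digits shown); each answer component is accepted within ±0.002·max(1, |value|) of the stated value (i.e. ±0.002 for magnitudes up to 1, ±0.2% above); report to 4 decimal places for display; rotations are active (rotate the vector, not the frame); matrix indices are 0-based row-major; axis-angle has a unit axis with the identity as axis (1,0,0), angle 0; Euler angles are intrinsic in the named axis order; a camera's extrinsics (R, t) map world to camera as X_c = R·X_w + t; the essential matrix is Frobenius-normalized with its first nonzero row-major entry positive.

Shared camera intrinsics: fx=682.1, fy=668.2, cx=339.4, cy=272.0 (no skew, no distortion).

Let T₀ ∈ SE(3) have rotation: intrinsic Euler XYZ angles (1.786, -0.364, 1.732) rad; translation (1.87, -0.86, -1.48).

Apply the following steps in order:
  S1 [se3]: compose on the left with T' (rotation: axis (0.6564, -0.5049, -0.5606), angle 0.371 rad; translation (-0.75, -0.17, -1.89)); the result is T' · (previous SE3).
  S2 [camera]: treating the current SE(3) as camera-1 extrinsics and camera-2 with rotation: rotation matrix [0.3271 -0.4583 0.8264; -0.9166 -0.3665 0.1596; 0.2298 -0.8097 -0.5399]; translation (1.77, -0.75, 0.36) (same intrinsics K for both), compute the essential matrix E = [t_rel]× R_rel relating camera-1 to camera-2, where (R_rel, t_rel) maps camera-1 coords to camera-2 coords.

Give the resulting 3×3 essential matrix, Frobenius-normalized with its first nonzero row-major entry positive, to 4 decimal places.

after S1 (compose_se3): R=[-0.3754 -0.8014 -0.4657; -0.3268 0.5846 -0.7426; 0.8674 -0.1266 -0.4813], t=(1.2002, -1.0849, -3.2267)
after S2 (essential): [0.6470 -0.1055 0.2401; 0.1154 0.1514 0.0727; 0.0317 0.6731 0.1308]

matrix = [0.6470 -0.1055 0.2401; 0.1154 0.1514 0.0727; 0.0317 0.6731 0.1308]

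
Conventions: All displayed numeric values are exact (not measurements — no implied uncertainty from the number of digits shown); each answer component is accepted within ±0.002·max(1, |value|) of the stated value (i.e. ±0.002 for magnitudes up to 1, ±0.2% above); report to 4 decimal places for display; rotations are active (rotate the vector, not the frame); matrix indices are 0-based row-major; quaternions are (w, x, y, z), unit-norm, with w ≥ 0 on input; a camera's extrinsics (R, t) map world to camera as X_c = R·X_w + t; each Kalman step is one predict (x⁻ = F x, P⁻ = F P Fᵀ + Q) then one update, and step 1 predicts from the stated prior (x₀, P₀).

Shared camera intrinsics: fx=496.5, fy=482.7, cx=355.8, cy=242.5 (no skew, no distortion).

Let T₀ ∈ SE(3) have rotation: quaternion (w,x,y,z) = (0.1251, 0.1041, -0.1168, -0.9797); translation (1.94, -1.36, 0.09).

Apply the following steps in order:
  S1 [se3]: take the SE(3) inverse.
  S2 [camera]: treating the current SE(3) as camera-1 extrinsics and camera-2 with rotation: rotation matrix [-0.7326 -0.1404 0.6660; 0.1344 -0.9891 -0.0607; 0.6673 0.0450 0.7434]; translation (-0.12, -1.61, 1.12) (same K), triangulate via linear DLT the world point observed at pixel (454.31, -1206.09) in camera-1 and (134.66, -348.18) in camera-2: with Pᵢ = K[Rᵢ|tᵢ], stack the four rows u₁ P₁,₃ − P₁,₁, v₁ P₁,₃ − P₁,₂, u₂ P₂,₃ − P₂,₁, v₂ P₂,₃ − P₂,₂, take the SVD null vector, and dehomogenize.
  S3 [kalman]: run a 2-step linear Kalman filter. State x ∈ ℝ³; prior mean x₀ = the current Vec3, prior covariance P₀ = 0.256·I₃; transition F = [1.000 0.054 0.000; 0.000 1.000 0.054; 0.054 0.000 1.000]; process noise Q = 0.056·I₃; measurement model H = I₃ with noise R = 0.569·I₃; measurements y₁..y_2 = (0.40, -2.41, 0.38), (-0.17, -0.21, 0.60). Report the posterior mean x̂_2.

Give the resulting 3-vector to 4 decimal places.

after S1 (invert_se3): R=[-0.9470 -0.2695 -0.1748; 0.2208 -0.9414 0.2549; -0.2332 0.2028 0.9510], t=(1.4865, -1.7316, 0.6427)
after S2 (triangulate): (1.0707, 1.0259, 0.2114)
after S3 (kf_track): (0.5181, -0.1964, 0.3877)

result = (0.5181, -0.1964, 0.3877)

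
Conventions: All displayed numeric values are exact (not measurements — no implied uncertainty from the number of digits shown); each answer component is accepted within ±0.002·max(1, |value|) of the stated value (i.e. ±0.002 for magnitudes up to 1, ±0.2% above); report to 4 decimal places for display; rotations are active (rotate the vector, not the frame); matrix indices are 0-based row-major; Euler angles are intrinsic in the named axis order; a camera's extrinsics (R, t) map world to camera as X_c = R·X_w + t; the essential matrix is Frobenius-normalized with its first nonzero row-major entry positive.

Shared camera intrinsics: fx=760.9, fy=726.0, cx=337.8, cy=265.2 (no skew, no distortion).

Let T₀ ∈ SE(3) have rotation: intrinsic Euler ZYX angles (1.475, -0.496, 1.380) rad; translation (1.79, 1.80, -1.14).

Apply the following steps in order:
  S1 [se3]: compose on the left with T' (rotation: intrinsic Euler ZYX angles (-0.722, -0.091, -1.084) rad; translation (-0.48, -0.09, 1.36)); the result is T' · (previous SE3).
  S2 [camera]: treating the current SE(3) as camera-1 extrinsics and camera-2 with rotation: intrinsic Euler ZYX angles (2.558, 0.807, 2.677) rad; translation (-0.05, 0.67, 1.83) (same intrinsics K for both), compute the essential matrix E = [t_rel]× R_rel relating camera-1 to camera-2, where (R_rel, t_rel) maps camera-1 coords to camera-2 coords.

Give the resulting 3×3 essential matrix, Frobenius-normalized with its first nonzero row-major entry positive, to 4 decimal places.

matrix = [0.5381 0.4025 0.1620; -0.0136 0.3503 -0.5089; 0.1416 -0.1007 0.3319]

after S1 (compose_se3): R=[0.6491 0.1372 0.7482; 0.5346 0.6175 -0.5770; -0.5412 0.7745 0.3275], t=(0.8933, -1.5199, -0.5927)
after S2 (essential): [0.5381 0.4025 0.1620; -0.0136 0.3503 -0.5089; 0.1416 -0.1007 0.3319]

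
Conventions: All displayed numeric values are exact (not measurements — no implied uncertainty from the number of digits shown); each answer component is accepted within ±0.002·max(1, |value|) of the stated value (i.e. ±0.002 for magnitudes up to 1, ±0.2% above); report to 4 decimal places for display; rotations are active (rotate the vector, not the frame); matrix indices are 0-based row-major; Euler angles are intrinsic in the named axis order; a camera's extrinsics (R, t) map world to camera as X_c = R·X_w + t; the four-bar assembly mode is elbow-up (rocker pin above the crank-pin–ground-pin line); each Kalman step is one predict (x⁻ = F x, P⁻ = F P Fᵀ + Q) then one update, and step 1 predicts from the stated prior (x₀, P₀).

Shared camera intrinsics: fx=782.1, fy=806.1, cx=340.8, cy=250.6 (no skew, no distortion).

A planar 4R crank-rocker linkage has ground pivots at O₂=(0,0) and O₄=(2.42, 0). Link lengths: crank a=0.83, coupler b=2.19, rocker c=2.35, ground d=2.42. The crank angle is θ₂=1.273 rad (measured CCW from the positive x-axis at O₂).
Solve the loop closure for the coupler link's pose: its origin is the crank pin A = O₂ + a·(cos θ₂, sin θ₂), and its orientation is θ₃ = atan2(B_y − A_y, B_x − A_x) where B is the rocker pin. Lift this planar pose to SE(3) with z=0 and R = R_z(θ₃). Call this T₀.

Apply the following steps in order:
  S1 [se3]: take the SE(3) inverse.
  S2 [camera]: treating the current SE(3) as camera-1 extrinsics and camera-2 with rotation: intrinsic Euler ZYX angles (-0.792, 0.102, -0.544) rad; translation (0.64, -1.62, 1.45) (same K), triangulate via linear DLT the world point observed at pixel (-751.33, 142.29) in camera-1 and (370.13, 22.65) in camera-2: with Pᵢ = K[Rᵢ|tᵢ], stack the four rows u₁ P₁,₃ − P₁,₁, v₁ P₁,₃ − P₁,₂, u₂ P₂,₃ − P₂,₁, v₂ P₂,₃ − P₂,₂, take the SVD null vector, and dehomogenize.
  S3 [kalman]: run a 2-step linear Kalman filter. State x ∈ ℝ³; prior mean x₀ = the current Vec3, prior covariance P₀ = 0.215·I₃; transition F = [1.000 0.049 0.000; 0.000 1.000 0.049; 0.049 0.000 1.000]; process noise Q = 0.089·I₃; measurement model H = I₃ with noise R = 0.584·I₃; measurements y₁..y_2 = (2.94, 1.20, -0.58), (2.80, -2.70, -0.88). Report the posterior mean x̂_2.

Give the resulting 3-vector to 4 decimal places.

source (fourbar_fk): coupler pose = R=[0.7343 -0.6789 0.0000; 0.6789 0.7343 0.0000; 0.0000 0.0000 1.0000], t=(0.2435, 0.7935, 0.0000)
after S1 (invert_se3): R=[0.7343 0.6789 0.0000; -0.6789 0.7343 0.0000; 0.0000 0.0000 1.0000], t=(-0.7175, -0.4173, 0.0000)
after S2 (triangulate): (-1.0614, -0.6687, 1.3970)
after S3 (kf_track): (1.0727, -0.8394, 0.2034)

result = (1.0727, -0.8394, 0.2034)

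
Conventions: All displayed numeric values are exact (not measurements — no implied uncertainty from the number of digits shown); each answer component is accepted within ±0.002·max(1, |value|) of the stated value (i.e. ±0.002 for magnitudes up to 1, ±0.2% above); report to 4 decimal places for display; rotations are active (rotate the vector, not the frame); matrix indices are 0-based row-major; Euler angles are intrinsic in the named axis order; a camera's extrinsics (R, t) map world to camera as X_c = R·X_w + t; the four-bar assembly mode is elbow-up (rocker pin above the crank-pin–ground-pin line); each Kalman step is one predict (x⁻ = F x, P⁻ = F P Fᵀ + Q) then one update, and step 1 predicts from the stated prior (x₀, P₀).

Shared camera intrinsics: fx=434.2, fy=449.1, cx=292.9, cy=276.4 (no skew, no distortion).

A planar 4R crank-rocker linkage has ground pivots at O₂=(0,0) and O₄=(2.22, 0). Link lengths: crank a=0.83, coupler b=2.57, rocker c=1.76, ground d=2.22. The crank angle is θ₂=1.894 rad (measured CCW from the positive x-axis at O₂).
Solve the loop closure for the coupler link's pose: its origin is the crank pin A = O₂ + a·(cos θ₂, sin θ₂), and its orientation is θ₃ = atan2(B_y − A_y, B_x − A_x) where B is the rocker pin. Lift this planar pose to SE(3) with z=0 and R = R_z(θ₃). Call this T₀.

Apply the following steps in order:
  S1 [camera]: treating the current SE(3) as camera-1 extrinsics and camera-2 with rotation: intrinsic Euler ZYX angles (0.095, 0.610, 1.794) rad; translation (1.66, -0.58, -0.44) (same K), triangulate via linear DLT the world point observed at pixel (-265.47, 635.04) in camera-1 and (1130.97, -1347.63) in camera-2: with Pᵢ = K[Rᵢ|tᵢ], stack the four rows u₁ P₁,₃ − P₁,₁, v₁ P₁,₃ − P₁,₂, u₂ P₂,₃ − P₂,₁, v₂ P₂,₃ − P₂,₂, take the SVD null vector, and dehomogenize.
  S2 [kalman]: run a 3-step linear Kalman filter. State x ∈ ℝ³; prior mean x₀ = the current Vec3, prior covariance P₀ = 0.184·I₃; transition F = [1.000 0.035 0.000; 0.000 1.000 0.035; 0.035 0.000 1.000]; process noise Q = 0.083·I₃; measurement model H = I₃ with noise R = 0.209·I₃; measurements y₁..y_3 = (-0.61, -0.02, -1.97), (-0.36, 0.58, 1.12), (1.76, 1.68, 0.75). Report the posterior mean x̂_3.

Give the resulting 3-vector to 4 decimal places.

source (fourbar_fk): coupler pose = R=[0.9261 -0.3774 0.0000; 0.3774 0.9261 0.0000; 0.0000 0.0000 1.0000], t=(-0.2636, 0.7870, 0.0000)
after S1 (triangulate): (-1.1606, 0.6970, 1.2453)
after S2 (kf_track): (0.5299, 1.0468, 0.4940)

result = (0.5299, 1.0468, 0.4940)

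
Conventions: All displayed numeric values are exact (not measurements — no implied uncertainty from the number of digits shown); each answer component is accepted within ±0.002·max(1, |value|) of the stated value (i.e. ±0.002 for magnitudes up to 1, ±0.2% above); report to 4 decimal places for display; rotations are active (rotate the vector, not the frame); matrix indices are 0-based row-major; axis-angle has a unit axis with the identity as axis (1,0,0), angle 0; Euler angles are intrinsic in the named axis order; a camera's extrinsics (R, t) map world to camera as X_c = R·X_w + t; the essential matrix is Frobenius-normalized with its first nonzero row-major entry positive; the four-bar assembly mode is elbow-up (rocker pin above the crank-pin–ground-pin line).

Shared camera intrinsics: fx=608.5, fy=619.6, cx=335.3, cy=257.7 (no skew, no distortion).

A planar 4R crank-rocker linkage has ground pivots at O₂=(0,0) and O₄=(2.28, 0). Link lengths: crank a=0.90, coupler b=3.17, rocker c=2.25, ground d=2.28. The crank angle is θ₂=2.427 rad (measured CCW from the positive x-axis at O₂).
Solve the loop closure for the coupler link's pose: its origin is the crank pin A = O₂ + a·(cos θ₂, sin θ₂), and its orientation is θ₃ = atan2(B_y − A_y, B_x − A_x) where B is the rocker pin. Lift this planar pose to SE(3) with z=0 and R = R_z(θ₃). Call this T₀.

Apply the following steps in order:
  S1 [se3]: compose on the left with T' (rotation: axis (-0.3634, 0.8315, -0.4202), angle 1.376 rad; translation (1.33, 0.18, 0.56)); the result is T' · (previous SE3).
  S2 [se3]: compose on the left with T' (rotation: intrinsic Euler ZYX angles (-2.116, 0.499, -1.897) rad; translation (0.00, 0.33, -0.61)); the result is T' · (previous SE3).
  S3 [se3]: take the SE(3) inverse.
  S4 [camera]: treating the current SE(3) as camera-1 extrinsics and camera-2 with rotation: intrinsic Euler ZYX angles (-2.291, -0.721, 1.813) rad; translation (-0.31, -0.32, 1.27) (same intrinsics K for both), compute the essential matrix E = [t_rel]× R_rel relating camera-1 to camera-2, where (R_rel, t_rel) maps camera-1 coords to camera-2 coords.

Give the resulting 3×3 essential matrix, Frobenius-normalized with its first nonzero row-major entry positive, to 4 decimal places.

matrix = [0.0421 -0.2411 0.5278; 0.3899 0.1615 0.3701; 0.3847 0.4245 -0.1352]

source (fourbar_fk): coupler pose = R=[0.8546 -0.5193 0.0000; 0.5193 0.8546 0.0000; 0.0000 0.0000 1.0000], t=(-0.6798, 0.5898, 0.0000)
after S1 (compose_se3): R=[0.3440 -0.0118 0.9389; -0.1705 0.9825 0.0748; -0.9234 -0.1858 0.3359], t=(1.2254, 1.0689, 0.6544)
after S2 (compose_se3): R=[-0.9713 -0.1981 -0.1316; -0.0201 0.6198 -0.7845; 0.2370 -0.7593 -0.6060], t=(-0.0175, -0.2338, -2.2696)
after S3 (invert_se3): R=[-0.9713 -0.0201 0.2370; -0.1981 0.6198 -0.7593; -0.1316 -0.7845 -0.6060], t=(0.5162, -1.5820, -1.5611)
after S4 (essential): [0.0421 -0.2411 0.5278; 0.3899 0.1615 0.3701; 0.3847 0.4245 -0.1352]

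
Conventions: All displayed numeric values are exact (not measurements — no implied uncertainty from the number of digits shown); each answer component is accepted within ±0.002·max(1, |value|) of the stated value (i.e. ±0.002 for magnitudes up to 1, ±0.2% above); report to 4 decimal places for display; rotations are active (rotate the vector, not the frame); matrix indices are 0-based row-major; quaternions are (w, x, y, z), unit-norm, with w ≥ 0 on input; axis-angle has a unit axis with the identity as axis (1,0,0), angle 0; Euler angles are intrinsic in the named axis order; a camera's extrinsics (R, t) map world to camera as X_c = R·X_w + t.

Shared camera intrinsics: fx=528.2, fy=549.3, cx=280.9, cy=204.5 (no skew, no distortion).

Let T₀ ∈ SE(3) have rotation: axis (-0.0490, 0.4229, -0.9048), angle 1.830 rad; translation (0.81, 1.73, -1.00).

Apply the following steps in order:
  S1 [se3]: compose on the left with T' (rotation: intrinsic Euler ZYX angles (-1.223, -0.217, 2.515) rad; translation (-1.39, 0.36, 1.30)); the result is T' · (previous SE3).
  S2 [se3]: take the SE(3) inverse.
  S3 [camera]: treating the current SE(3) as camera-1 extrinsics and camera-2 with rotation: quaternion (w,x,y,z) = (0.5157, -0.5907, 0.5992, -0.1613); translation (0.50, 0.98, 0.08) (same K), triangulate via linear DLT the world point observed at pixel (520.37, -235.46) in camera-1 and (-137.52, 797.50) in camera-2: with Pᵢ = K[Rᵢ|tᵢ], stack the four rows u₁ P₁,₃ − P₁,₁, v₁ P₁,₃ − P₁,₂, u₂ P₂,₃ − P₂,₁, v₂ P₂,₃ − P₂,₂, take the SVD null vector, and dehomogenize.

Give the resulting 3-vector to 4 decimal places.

after S1 (compose_se3): R=[0.8140 0.5676 0.1234; 0.5027 -0.5820 -0.6392; -0.2910 0.5824 -0.7591], t=(-2.0205, -0.2921, 3.2561)
after S2 (invert_se3): R=[0.8140 0.5027 -0.2910; 0.5676 -0.5820 0.5824; 0.1234 -0.6392 -0.7591], t=(2.7389, -0.9196, 2.5342)
after S3 (triangulate): (-1.8788, -0.0872, -1.8170)

result = (-1.8788, -0.0872, -1.8170)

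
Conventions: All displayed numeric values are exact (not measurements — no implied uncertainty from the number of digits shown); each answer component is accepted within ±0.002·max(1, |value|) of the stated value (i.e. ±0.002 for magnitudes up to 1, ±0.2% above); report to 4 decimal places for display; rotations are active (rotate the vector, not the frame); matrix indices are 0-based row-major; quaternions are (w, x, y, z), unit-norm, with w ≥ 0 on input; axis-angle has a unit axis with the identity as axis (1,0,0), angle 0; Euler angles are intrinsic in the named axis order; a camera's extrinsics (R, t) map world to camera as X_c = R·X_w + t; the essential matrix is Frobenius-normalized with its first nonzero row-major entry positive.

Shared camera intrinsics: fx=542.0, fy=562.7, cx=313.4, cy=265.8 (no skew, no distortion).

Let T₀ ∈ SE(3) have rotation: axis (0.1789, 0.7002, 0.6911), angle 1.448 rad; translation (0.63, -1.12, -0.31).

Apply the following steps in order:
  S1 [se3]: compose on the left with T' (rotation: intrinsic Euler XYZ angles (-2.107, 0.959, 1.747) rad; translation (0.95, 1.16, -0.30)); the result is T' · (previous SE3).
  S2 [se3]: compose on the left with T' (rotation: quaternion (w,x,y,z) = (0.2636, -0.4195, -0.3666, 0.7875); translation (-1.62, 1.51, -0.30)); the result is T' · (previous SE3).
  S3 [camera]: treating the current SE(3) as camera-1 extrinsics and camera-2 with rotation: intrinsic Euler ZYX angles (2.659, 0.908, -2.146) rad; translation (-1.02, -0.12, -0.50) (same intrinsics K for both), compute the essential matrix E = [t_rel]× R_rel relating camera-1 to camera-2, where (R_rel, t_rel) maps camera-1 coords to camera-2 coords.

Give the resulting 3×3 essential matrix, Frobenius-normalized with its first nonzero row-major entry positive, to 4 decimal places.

matrix = [0.3501 0.1822 -0.3082; -0.0618 -0.3434 -0.5843; -0.4036 -0.3393 0.0901]

after S1 (compose_se3): R=[-0.9453 0.2384 0.2228; 0.2759 0.9485 0.1558; -0.1742 0.2087 -0.9623], t=(1.2661, -0.1085, -0.4961)
after S2 (compose_se3): R=[0.6003 -0.4016 0.6916; -0.7845 -0.4638 0.4116; 0.1554 -0.7897 -0.5935], t=(-1.8293, 2.6660, -0.9933)
after S3 (essential): [0.3501 0.1822 -0.3082; -0.0618 -0.3434 -0.5843; -0.4036 -0.3393 0.0901]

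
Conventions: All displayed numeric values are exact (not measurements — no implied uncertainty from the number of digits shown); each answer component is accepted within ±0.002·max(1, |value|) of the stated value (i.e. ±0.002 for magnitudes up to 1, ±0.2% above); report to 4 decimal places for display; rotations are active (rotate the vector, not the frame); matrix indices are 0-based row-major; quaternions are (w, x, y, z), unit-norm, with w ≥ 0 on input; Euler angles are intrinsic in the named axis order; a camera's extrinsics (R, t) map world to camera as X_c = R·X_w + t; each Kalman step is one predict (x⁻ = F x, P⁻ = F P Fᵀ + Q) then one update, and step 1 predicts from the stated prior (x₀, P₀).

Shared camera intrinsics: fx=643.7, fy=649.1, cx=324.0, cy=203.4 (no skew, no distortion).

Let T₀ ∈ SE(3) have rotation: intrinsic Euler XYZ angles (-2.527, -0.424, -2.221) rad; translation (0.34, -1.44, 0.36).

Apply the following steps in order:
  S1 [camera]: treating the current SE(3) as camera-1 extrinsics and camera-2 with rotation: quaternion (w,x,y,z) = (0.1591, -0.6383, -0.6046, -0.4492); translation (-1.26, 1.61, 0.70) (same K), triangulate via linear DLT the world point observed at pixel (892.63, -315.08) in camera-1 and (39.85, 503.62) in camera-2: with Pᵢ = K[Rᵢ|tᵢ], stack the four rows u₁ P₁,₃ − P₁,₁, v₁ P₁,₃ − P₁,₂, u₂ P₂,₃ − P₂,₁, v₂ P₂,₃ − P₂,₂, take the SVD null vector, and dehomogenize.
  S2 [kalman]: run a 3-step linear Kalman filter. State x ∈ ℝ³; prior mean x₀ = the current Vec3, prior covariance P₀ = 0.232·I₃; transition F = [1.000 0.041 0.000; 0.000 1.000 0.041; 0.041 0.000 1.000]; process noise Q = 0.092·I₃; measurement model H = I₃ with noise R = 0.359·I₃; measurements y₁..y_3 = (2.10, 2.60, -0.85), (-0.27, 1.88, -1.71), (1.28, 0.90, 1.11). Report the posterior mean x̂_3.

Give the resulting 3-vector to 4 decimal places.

after S1 (triangulate): (0.3499, 0.9608, -1.0228)
after S2 (kf_track): (0.9452, 1.4033, -0.2706)

result = (0.9452, 1.4033, -0.2706)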